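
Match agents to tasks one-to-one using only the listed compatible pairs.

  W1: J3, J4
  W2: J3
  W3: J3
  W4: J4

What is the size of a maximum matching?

Unit-capacity flow: source→left, listed edges, right→sink; max matching = max flow.
Augmenting path W1→J3 (+1); matched 1.
Augmenting path W4→J4 (+1); matched 2.
No augmenting path remains; maximum matching = 2.
König certificate: {J3, J4} is a vertex cover of size 2 (every listed pair touches it), so no matching can be larger.

2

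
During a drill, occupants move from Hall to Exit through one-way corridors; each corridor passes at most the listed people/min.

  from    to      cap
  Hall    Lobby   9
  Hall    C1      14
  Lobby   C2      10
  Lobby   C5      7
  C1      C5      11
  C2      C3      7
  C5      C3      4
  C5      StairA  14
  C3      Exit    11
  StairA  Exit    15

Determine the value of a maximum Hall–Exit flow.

20

Augment Hall→Lobby→C2→C3→Exit: bottleneck 7, flow now 7.
Augment Hall→Lobby→C5→C3→Exit: bottleneck 2, flow now 9.
Augment Hall→C1→C5→C3→Exit: bottleneck 2, flow now 11.
Augment Hall→C1→C5→StairA→Exit: bottleneck 9, flow now 20.
No augmenting path remains; maximum flow = 20.
In the residual graph, reachable from Hall: {Hall, C1}.
Min-cut edges: Hall→Lobby (9), C1→C5 (11); capacity 9 + 11 = 20.
This cut is saturated, so no flow can exceed 20.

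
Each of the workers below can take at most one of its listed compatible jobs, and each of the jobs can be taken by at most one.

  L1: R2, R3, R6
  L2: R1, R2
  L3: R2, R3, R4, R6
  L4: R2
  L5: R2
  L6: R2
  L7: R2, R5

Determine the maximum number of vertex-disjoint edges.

5

Unit-capacity flow: source→left, listed edges, right→sink; max matching = max flow.
Augmenting path L1→R2 (+1); matched 1.
Augmenting path L2→R1 (+1); matched 2.
Augmenting path L3→R3 (+1); matched 3.
Augmenting path L7→R5 (+1); matched 4.
Augmenting path L4→R2→L1→R6 (+1); matched 5.
No augmenting path remains; maximum matching = 5.
König certificate: {L1, L2, L3, L7, R2} is a vertex cover of size 5 (every listed pair touches it), so no matching can be larger.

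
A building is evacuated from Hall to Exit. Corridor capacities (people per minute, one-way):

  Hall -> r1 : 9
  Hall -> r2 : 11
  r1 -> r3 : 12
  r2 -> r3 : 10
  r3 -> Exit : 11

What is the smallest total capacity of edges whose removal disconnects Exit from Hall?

11

Augment Hall→r1→r3→Exit: bottleneck 9, flow now 9.
Augment Hall→r2→r3→Exit: bottleneck 2, flow now 11.
No augmenting path remains; maximum flow = 11.
By max-flow min-cut, the minimum cut capacity equals the max flow.
In the residual graph, reachable from Hall: {Hall, r1, r2, r3}.
Min-cut edges: r3→Exit (11); capacity 11 = 11.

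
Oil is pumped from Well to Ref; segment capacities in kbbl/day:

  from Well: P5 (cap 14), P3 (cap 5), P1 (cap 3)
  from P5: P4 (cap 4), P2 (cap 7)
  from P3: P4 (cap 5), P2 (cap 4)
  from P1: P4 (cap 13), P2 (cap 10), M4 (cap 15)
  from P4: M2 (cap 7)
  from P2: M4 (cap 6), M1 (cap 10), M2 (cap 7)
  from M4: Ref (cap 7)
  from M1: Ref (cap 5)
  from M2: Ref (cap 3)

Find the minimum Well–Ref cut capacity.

Augment Well→P1→M4→Ref: bottleneck 3, flow now 3.
Augment Well→P5→P4→M2→Ref: bottleneck 3, flow now 6.
Augment Well→P5→P2→M4→Ref: bottleneck 4, flow now 10.
Augment Well→P5→P2→M1→Ref: bottleneck 3, flow now 13.
Augment Well→P3→P2→M1→Ref: bottleneck 2, flow now 15.
No augmenting path remains; maximum flow = 15.
By max-flow min-cut, the minimum cut capacity equals the max flow.
In the residual graph, reachable from Well: {Well, P5, P3, P1, P4, P2, M4, M1, M2}.
Min-cut edges: M4→Ref (7), M1→Ref (5), M2→Ref (3); capacity 7 + 5 + 3 = 15.

15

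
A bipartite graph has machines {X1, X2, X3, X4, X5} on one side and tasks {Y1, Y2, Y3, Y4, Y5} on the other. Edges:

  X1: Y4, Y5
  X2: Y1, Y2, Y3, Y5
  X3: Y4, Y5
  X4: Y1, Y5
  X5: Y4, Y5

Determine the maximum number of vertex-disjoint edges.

4

Unit-capacity flow: source→left, listed edges, right→sink; max matching = max flow.
Augmenting path X1→Y4 (+1); matched 1.
Augmenting path X2→Y1 (+1); matched 2.
Augmenting path X3→Y5 (+1); matched 3.
Augmenting path X4→Y1→X2→Y2 (+1); matched 4.
No augmenting path remains; maximum matching = 4.
König certificate: {X2, X4, Y4, Y5} is a vertex cover of size 4 (every listed pair touches it), so no matching can be larger.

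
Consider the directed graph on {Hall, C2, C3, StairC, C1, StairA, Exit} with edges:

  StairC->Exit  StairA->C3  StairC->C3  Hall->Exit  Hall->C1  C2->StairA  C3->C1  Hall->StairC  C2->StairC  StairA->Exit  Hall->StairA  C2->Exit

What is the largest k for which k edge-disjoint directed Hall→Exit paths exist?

Assign every edge capacity 1; by Menger, the answer equals the max flow.
Path Hall→Exit (+1); total 1.
Path Hall→StairC→Exit (+1); total 2.
Path Hall→StairA→Exit (+1); total 3.
No residual Hall→Exit path; max flow = 3.
Certifying cut of size 3: {Hall→Exit, Hall→StairA, Hall→StairC}.

3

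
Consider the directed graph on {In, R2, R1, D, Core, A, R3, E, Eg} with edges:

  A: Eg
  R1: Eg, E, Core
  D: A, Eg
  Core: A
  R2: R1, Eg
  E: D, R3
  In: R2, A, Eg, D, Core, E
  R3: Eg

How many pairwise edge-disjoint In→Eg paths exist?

5

Assign every edge capacity 1; by Menger, the answer equals the max flow.
Path In→Eg (+1); total 1.
Path In→R2→Eg (+1); total 2.
Path In→D→Eg (+1); total 3.
Path In→A→Eg (+1); total 4.
Path In→E→R3→Eg (+1); total 5.
No residual In→Eg path; max flow = 5.
Certifying cut of size 5: {A→Eg, In→D, In→E, In→Eg, In→R2}.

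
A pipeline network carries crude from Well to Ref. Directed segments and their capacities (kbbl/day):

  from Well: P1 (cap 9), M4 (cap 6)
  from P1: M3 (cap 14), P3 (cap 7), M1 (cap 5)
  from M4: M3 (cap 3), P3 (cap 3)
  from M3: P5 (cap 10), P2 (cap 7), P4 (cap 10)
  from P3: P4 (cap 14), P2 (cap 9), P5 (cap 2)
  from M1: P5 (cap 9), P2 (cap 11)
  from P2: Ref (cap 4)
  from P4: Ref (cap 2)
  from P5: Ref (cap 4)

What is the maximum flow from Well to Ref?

10

Augment Well→P1→M3→P2→Ref: bottleneck 4, flow now 4.
Augment Well→P1→M3→P4→Ref: bottleneck 2, flow now 6.
Augment Well→P1→M3→P5→Ref: bottleneck 3, flow now 9.
Augment Well→M4→M3→P5→Ref: bottleneck 1, flow now 10.
No augmenting path remains; maximum flow = 10.
In the residual graph, reachable from Well: {Well, P1, M4, M3, P3, M1, P2, P4, P5}.
Min-cut edges: P2→Ref (4), P4→Ref (2), P5→Ref (4); capacity 4 + 2 + 4 = 10.
This cut is saturated, so no flow can exceed 10.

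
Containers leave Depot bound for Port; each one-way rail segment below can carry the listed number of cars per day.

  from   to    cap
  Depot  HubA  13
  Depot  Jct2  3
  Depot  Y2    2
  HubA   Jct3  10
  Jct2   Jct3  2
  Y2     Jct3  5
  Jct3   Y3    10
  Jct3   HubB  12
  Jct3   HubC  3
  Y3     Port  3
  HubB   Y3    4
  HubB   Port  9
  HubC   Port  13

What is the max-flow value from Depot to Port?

Augment Depot→HubA→Jct3→Y3→Port: bottleneck 3, flow now 3.
Augment Depot→HubA→Jct3→HubB→Port: bottleneck 7, flow now 10.
Augment Depot→Jct2→Jct3→HubB→Port: bottleneck 2, flow now 12.
Augment Depot→Y2→Jct3→HubC→Port: bottleneck 2, flow now 14.
No augmenting path remains; maximum flow = 14.
In the residual graph, reachable from Depot: {Depot, HubA, Jct2}.
Min-cut edges: Depot→Y2 (2), HubA→Jct3 (10), Jct2→Jct3 (2); capacity 2 + 10 + 2 = 14.
This cut is saturated, so no flow can exceed 14.

14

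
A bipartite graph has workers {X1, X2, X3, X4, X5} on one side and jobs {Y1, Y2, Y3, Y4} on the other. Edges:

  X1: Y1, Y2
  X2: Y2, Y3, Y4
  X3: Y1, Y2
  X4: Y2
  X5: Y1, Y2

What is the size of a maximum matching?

Unit-capacity flow: source→left, listed edges, right→sink; max matching = max flow.
Augmenting path X1→Y1 (+1); matched 1.
Augmenting path X2→Y2 (+1); matched 2.
Augmenting path X3→Y2→X2→Y3 (+1); matched 3.
No augmenting path remains; maximum matching = 3.
König certificate: {X2, Y1, Y2} is a vertex cover of size 3 (every listed pair touches it), so no matching can be larger.

3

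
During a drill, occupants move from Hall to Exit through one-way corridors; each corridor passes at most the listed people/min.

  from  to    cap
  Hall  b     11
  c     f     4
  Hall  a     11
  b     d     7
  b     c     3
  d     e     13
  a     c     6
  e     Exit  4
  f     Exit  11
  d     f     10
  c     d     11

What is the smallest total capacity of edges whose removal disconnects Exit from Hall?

Augment Hall→a→c→f→Exit: bottleneck 4, flow now 4.
Augment Hall→b→d→e→Exit: bottleneck 4, flow now 8.
Augment Hall→b→d→f→Exit: bottleneck 3, flow now 11.
Augment Hall→a→c→d→f→Exit: bottleneck 2, flow now 13.
Augment Hall→b→c→d→f→Exit: bottleneck 2, flow now 15.
No augmenting path remains; maximum flow = 15.
By max-flow min-cut, the minimum cut capacity equals the max flow.
In the residual graph, reachable from Hall: {Hall, a, b, c, d, e, f}.
Min-cut edges: e→Exit (4), f→Exit (11); capacity 4 + 11 = 15.

15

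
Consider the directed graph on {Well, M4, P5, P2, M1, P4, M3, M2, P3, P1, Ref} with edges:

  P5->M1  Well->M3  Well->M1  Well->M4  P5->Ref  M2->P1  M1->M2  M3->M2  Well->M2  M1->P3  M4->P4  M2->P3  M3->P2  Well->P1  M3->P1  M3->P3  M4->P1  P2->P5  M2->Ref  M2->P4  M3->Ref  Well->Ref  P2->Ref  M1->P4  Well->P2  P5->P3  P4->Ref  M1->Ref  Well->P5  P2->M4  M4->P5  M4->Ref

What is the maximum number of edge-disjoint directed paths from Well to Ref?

Assign every edge capacity 1; by Menger, the answer equals the max flow.
Path Well→Ref (+1); total 1.
Path Well→M4→Ref (+1); total 2.
Path Well→P5→Ref (+1); total 3.
Path Well→P2→Ref (+1); total 4.
Path Well→M1→Ref (+1); total 5.
Path Well→M3→Ref (+1); total 6.
Path Well→M2→Ref (+1); total 7.
No residual Well→Ref path; max flow = 7.
Certifying cut of size 7: {Well→M1, Well→M2, Well→M3, Well→M4, Well→P2, Well→P5, Well→Ref}.

7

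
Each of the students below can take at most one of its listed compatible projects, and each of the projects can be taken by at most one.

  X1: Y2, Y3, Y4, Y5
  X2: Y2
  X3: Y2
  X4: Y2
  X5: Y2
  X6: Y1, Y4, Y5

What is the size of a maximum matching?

3

Unit-capacity flow: source→left, listed edges, right→sink; max matching = max flow.
Augmenting path X1→Y2 (+1); matched 1.
Augmenting path X6→Y1 (+1); matched 2.
Augmenting path X2→Y2→X1→Y3 (+1); matched 3.
No augmenting path remains; maximum matching = 3.
König certificate: {X1, X6, Y2} is a vertex cover of size 3 (every listed pair touches it), so no matching can be larger.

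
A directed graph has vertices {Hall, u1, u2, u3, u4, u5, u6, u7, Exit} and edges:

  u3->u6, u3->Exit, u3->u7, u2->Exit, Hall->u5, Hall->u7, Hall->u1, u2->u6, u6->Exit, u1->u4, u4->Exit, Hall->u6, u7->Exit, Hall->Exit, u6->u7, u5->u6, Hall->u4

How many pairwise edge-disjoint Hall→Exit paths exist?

4

Assign every edge capacity 1; by Menger, the answer equals the max flow.
Path Hall→Exit (+1); total 1.
Path Hall→u4→Exit (+1); total 2.
Path Hall→u6→Exit (+1); total 3.
Path Hall→u7→Exit (+1); total 4.
No residual Hall→Exit path; max flow = 4.
Certifying cut of size 4: {Hall→Exit, u4→Exit, u6→Exit, u7→Exit}.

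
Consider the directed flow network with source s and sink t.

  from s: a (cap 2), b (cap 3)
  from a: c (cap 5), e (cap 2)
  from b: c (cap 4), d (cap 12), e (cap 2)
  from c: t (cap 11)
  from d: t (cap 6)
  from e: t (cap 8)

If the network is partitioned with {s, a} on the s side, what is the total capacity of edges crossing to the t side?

Edges leaving {s, a}: s→b (3), a→c (5), a→e (2).
Cut capacity = 3 + 5 + 2 = 10.

10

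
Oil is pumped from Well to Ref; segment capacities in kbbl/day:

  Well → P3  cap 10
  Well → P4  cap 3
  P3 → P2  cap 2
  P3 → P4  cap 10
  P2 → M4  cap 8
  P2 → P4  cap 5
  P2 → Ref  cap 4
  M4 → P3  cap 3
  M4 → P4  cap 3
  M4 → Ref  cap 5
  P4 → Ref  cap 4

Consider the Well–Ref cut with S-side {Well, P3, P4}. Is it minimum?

Yes — it is a minimum cut (capacity 6).

Given cut capacity: 2 + 4 = 6.
Augment Well→P4→Ref: bottleneck 3, flow now 3.
Augment Well→P3→P2→Ref: bottleneck 2, flow now 5.
Augment Well→P3→P4→Ref: bottleneck 1, flow now 6.
No augmenting path remains; maximum flow = 6.
Cut capacity 6 equals the max flow, so it is a minimum cut.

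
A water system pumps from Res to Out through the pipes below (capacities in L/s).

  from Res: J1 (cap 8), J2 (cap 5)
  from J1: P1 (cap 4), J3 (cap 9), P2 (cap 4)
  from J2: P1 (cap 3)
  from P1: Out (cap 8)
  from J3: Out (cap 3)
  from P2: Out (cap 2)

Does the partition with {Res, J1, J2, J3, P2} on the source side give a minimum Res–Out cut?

No — its capacity is 12, but the minimum cut has capacity 11.

Given cut capacity: 4 + 3 + 3 + 2 = 12.
Augment Res→J1→P1→Out: bottleneck 4, flow now 4.
Augment Res→J1→J3→Out: bottleneck 3, flow now 7.
Augment Res→J1→P2→Out: bottleneck 1, flow now 8.
Augment Res→J2→P1→Out: bottleneck 3, flow now 11.
No augmenting path remains; maximum flow = 11.
In the residual graph, reachable from Res: {Res, J2}.
Min-cut edges: Res→J1 (8), J2→P1 (3); capacity 8 + 3 = 11.
Cut capacity 12 exceeds the max flow 11, so it is not minimum.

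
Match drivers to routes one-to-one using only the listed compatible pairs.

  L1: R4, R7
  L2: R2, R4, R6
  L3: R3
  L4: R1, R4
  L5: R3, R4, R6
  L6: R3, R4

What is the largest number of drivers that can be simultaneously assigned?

6

Unit-capacity flow: source→left, listed edges, right→sink; max matching = max flow.
Augmenting path L1→R4 (+1); matched 1.
Augmenting path L2→R2 (+1); matched 2.
Augmenting path L3→R3 (+1); matched 3.
Augmenting path L4→R1 (+1); matched 4.
Augmenting path L5→R6 (+1); matched 5.
Augmenting path L6→R4→L1→R7 (+1); matched 6.
No augmenting path remains; maximum matching = 6.
König certificate: {L1, L2, L3, L4, L5, L6} is a vertex cover of size 6 (every listed pair touches it), so no matching can be larger.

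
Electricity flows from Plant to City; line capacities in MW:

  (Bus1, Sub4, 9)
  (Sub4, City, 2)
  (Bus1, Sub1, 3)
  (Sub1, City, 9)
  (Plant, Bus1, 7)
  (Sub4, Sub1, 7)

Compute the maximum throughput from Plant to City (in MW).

7

Augment Plant→Bus1→Sub1→City: bottleneck 3, flow now 3.
Augment Plant→Bus1→Sub4→City: bottleneck 2, flow now 5.
Augment Plant→Bus1→Sub4→Sub1→City: bottleneck 2, flow now 7.
No augmenting path remains; maximum flow = 7.
In the residual graph, reachable from Plant: {Plant}.
Min-cut edges: Plant→Bus1 (7); capacity 7 = 7.
This cut is saturated, so no flow can exceed 7.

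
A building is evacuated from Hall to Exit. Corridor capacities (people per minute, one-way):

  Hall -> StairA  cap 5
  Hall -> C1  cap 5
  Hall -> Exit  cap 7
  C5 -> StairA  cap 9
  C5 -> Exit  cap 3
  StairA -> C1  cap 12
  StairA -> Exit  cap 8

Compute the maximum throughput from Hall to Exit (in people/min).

Augment Hall→Exit: bottleneck 7, flow now 7.
Augment Hall→StairA→Exit: bottleneck 5, flow now 12.
No augmenting path remains; maximum flow = 12.
In the residual graph, reachable from Hall: {Hall, C1}.
Min-cut edges: Hall→StairA (5), Hall→Exit (7); capacity 5 + 7 = 12.
This cut is saturated, so no flow can exceed 12.

12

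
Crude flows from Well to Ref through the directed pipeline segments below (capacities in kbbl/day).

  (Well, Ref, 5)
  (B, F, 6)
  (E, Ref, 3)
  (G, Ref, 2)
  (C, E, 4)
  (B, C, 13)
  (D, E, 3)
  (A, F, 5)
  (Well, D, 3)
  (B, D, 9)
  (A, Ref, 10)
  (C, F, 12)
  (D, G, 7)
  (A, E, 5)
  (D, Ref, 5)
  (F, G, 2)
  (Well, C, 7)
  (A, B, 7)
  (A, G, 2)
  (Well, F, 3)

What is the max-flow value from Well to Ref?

Augment Well→Ref: bottleneck 5, flow now 5.
Augment Well→D→Ref: bottleneck 3, flow now 8.
Augment Well→C→E→Ref: bottleneck 3, flow now 11.
Augment Well→F→G→Ref: bottleneck 2, flow now 13.
No augmenting path remains; maximum flow = 13.
In the residual graph, reachable from Well: {Well, C, E, F}.
Min-cut edges: Well→D (3), Well→Ref (5), E→Ref (3), F→G (2); capacity 3 + 5 + 3 + 2 = 13.
This cut is saturated, so no flow can exceed 13.

13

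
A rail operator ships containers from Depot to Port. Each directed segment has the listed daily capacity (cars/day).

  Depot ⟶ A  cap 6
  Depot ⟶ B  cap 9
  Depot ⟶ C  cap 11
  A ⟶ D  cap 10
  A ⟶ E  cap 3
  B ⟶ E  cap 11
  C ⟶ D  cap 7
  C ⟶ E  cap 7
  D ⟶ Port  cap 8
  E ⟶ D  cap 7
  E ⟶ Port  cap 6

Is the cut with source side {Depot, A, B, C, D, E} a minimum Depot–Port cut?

Given cut capacity: 8 + 6 = 14.
Augment Depot→A→D→Port: bottleneck 6, flow now 6.
Augment Depot→B→E→Port: bottleneck 6, flow now 12.
Augment Depot→C→D→Port: bottleneck 2, flow now 14.
No augmenting path remains; maximum flow = 14.
Cut capacity 14 equals the max flow, so it is a minimum cut.

Yes — it is a minimum cut (capacity 14).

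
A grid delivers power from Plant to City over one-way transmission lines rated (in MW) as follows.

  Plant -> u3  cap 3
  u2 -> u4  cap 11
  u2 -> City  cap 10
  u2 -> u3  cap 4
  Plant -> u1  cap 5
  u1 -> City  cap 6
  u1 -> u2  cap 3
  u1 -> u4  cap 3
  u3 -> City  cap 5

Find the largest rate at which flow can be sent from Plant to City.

Augment Plant→u1→City: bottleneck 5, flow now 5.
Augment Plant→u3→City: bottleneck 3, flow now 8.
No augmenting path remains; maximum flow = 8.
In the residual graph, reachable from Plant: {Plant}.
Min-cut edges: Plant→u1 (5), Plant→u3 (3); capacity 5 + 3 = 8.
This cut is saturated, so no flow can exceed 8.

8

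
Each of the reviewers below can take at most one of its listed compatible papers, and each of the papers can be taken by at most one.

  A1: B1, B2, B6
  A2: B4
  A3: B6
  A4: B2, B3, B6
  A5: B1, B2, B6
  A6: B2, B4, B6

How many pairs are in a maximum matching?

5

Unit-capacity flow: source→left, listed edges, right→sink; max matching = max flow.
Augmenting path A1→B1 (+1); matched 1.
Augmenting path A2→B4 (+1); matched 2.
Augmenting path A3→B6 (+1); matched 3.
Augmenting path A4→B2 (+1); matched 4.
Augmenting path A5→B2→A4→B3 (+1); matched 5.
No augmenting path remains; maximum matching = 5.
König certificate: {A4, B1, B2, B4, B6} is a vertex cover of size 5 (every listed pair touches it), so no matching can be larger.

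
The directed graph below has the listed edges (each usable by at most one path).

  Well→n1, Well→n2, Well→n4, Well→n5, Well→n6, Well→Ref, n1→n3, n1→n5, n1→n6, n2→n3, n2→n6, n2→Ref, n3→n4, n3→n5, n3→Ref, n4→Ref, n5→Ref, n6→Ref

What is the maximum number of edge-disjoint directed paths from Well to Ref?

Assign every edge capacity 1; by Menger, the answer equals the max flow.
Path Well→Ref (+1); total 1.
Path Well→n2→Ref (+1); total 2.
Path Well→n4→Ref (+1); total 3.
Path Well→n5→Ref (+1); total 4.
Path Well→n6→Ref (+1); total 5.
Path Well→n1→n3→Ref (+1); total 6.
No residual Well→Ref path; max flow = 6.
Certifying cut of size 6: {Well→Ref, Well→n1, Well→n2, Well→n4, Well→n5, Well→n6}.

6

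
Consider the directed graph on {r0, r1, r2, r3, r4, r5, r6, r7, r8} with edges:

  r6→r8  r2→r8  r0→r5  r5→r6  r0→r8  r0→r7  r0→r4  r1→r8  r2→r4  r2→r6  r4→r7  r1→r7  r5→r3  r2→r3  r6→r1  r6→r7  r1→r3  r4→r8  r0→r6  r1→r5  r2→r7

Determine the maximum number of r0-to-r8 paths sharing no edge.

Assign every edge capacity 1; by Menger, the answer equals the max flow.
Path r0→r8 (+1); total 1.
Path r0→r4→r8 (+1); total 2.
Path r0→r6→r8 (+1); total 3.
Path r0→r5→r6→r1→r8 (+1); total 4.
No residual r0→r8 path; max flow = 4.
Certifying cut of size 4: {r0→r4, r0→r5, r0→r6, r0→r8}.

4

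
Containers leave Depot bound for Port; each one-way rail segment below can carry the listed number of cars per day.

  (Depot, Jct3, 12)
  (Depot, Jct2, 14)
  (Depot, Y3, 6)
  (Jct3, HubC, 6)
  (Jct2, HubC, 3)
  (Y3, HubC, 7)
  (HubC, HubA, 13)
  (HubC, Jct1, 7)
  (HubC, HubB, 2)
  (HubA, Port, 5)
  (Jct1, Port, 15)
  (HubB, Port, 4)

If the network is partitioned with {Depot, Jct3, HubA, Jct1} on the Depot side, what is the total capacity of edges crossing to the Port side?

46

Edges leaving {Depot, Jct3, HubA, Jct1}: Depot→Jct2 (14), Depot→Y3 (6), Jct3→HubC (6), HubA→Port (5), Jct1→Port (15).
Cut capacity = 14 + 6 + 6 + 5 + 15 = 46.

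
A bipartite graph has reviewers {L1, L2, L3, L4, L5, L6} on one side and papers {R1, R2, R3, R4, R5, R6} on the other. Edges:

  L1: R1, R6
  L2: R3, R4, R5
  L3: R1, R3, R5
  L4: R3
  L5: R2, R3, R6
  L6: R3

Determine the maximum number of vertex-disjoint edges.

5

Unit-capacity flow: source→left, listed edges, right→sink; max matching = max flow.
Augmenting path L1→R1 (+1); matched 1.
Augmenting path L2→R3 (+1); matched 2.
Augmenting path L3→R5 (+1); matched 3.
Augmenting path L5→R2 (+1); matched 4.
Augmenting path L4→R3→L2→R4 (+1); matched 5.
No augmenting path remains; maximum matching = 5.
König certificate: {L1, L2, L3, L5, R3} is a vertex cover of size 5 (every listed pair touches it), so no matching can be larger.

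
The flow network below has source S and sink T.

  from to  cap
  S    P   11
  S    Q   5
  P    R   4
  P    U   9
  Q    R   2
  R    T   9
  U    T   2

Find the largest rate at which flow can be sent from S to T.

Augment S→P→R→T: bottleneck 4, flow now 4.
Augment S→P→U→T: bottleneck 2, flow now 6.
Augment S→Q→R→T: bottleneck 2, flow now 8.
No augmenting path remains; maximum flow = 8.
In the residual graph, reachable from S: {S, P, Q, U}.
Min-cut edges: P→R (4), Q→R (2), U→T (2); capacity 4 + 2 + 2 = 8.
This cut is saturated, so no flow can exceed 8.

8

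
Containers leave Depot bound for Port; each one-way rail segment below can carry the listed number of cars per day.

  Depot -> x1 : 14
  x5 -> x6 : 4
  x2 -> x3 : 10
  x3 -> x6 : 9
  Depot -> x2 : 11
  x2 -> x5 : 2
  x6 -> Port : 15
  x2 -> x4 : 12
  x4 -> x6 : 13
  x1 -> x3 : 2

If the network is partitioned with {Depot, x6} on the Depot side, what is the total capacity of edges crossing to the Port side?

40

Edges leaving {Depot, x6}: Depot→x1 (14), Depot→x2 (11), x6→Port (15).
Cut capacity = 14 + 11 + 15 = 40.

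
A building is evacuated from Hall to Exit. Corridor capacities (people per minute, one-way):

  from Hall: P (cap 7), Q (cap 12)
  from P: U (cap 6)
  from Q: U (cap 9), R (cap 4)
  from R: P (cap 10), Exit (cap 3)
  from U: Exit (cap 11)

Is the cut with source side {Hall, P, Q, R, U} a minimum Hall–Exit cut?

Given cut capacity: 3 + 11 = 14.
Augment Hall→P→U→Exit: bottleneck 6, flow now 6.
Augment Hall→Q→R→Exit: bottleneck 3, flow now 9.
Augment Hall→Q→U→Exit: bottleneck 5, flow now 14.
No augmenting path remains; maximum flow = 14.
Cut capacity 14 equals the max flow, so it is a minimum cut.

Yes — it is a minimum cut (capacity 14).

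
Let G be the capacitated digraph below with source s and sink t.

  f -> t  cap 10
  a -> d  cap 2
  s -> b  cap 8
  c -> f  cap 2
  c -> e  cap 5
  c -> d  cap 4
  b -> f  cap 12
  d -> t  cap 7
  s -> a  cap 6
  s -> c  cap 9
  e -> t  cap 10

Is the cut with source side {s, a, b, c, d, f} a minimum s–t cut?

Given cut capacity: 5 + 7 + 10 = 22.
Augment s→a→d→t: bottleneck 2, flow now 2.
Augment s→b→f→t: bottleneck 8, flow now 10.
Augment s→c→d→t: bottleneck 4, flow now 14.
Augment s→c→e→t: bottleneck 5, flow now 19.
No augmenting path remains; maximum flow = 19.
In the residual graph, reachable from s: {s, a}.
Min-cut edges: s→b (8), s→c (9), a→d (2); capacity 8 + 9 + 2 = 19.
Cut capacity 22 exceeds the max flow 19, so it is not minimum.

No — its capacity is 22, but the minimum cut has capacity 19.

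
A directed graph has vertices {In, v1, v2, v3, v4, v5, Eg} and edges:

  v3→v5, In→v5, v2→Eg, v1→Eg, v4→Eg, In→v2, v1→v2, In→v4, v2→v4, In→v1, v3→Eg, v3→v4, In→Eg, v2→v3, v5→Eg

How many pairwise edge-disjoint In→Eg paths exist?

5

Assign every edge capacity 1; by Menger, the answer equals the max flow.
Path In→Eg (+1); total 1.
Path In→v1→Eg (+1); total 2.
Path In→v2→Eg (+1); total 3.
Path In→v4→Eg (+1); total 4.
Path In→v5→Eg (+1); total 5.
No residual In→Eg path; max flow = 5.
Certifying cut of size 5: {In→Eg, In→v1, In→v2, In→v4, In→v5}.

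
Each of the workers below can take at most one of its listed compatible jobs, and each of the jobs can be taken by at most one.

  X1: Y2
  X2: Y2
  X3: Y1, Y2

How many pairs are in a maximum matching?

2

Unit-capacity flow: source→left, listed edges, right→sink; max matching = max flow.
Augmenting path X1→Y2 (+1); matched 1.
Augmenting path X3→Y1 (+1); matched 2.
No augmenting path remains; maximum matching = 2.
König certificate: {X3, Y2} is a vertex cover of size 2 (every listed pair touches it), so no matching can be larger.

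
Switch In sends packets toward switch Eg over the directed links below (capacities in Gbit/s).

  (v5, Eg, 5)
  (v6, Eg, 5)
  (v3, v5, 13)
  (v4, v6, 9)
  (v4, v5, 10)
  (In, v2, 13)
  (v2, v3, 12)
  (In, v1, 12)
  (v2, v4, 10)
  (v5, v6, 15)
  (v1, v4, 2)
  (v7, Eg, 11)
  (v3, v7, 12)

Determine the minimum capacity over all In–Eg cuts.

15

Augment In→v1→v4→v5→Eg: bottleneck 2, flow now 2.
Augment In→v2→v3→v5→Eg: bottleneck 3, flow now 5.
Augment In→v2→v3→v7→Eg: bottleneck 9, flow now 14.
Augment In→v2→v4→v6→Eg: bottleneck 1, flow now 15.
No augmenting path remains; maximum flow = 15.
By max-flow min-cut, the minimum cut capacity equals the max flow.
In the residual graph, reachable from In: {In, v1}.
Min-cut edges: In→v2 (13), v1→v4 (2); capacity 13 + 2 = 15.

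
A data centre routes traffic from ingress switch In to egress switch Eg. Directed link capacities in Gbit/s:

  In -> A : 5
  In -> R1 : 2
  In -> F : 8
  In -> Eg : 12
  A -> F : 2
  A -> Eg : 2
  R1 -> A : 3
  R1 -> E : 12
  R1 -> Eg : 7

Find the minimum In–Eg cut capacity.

Augment In→Eg: bottleneck 12, flow now 12.
Augment In→A→Eg: bottleneck 2, flow now 14.
Augment In→R1→Eg: bottleneck 2, flow now 16.
No augmenting path remains; maximum flow = 16.
By max-flow min-cut, the minimum cut capacity equals the max flow.
In the residual graph, reachable from In: {In, A, F}.
Min-cut edges: In→R1 (2), In→Eg (12), A→Eg (2); capacity 2 + 12 + 2 = 16.

16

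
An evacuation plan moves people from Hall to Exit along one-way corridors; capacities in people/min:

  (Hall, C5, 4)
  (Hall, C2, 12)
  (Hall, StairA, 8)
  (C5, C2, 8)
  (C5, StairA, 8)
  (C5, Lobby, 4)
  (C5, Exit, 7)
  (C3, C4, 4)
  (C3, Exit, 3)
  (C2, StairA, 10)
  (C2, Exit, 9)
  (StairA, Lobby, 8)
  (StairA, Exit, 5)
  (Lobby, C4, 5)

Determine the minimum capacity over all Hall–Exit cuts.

Augment Hall→C5→Exit: bottleneck 4, flow now 4.
Augment Hall→C2→Exit: bottleneck 9, flow now 13.
Augment Hall→StairA→Exit: bottleneck 5, flow now 18.
No augmenting path remains; maximum flow = 18.
By max-flow min-cut, the minimum cut capacity equals the max flow.
In the residual graph, reachable from Hall: {Hall, C2, StairA, Lobby, C4}.
Min-cut edges: Hall→C5 (4), C2→Exit (9), StairA→Exit (5); capacity 4 + 9 + 5 = 18.

18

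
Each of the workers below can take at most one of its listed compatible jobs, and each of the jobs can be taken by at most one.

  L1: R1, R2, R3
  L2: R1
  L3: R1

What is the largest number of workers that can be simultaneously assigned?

Unit-capacity flow: source→left, listed edges, right→sink; max matching = max flow.
Augmenting path L1→R1 (+1); matched 1.
Augmenting path L2→R1→L1→R2 (+1); matched 2.
No augmenting path remains; maximum matching = 2.
König certificate: {L1, R1} is a vertex cover of size 2 (every listed pair touches it), so no matching can be larger.

2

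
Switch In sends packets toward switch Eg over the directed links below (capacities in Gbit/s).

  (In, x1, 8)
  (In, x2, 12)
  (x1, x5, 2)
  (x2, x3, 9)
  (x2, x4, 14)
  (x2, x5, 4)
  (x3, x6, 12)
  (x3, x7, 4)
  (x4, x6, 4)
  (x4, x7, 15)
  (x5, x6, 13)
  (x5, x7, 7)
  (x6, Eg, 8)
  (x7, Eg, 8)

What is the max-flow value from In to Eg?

14

Augment In→x1→x5→x6→Eg: bottleneck 2, flow now 2.
Augment In→x2→x3→x6→Eg: bottleneck 6, flow now 8.
Augment In→x2→x3→x7→Eg: bottleneck 3, flow now 11.
Augment In→x2→x4→x7→Eg: bottleneck 3, flow now 14.
No augmenting path remains; maximum flow = 14.
In the residual graph, reachable from In: {In, x1}.
Min-cut edges: In→x2 (12), x1→x5 (2); capacity 12 + 2 = 14.
This cut is saturated, so no flow can exceed 14.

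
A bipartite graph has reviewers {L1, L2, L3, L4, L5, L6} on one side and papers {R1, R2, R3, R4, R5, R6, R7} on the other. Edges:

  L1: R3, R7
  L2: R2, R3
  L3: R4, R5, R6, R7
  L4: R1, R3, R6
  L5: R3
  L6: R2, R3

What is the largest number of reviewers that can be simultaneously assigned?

Unit-capacity flow: source→left, listed edges, right→sink; max matching = max flow.
Augmenting path L1→R3 (+1); matched 1.
Augmenting path L2→R2 (+1); matched 2.
Augmenting path L3→R4 (+1); matched 3.
Augmenting path L4→R1 (+1); matched 4.
Augmenting path L5→R3→L1→R7 (+1); matched 5.
No augmenting path remains; maximum matching = 5.
König certificate: {L1, L3, L4, R2, R3} is a vertex cover of size 5 (every listed pair touches it), so no matching can be larger.

5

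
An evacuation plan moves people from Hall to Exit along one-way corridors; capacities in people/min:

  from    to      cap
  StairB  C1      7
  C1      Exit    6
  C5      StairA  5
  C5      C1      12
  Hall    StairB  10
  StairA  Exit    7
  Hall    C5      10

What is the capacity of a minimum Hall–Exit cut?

Augment Hall→StairB→C1→Exit: bottleneck 6, flow now 6.
Augment Hall→C5→StairA→Exit: bottleneck 5, flow now 11.
No augmenting path remains; maximum flow = 11.
By max-flow min-cut, the minimum cut capacity equals the max flow.
In the residual graph, reachable from Hall: {Hall, StairB, C5, C1}.
Min-cut edges: C5→StairA (5), C1→Exit (6); capacity 5 + 6 = 11.

11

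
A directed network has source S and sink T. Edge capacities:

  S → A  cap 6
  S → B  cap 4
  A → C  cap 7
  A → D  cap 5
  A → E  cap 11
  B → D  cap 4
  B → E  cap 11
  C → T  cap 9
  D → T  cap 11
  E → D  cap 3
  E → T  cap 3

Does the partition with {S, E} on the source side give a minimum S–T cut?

No — its capacity is 16, but the minimum cut has capacity 10.

Given cut capacity: 6 + 4 + 3 + 3 = 16.
Augment S→A→C→T: bottleneck 6, flow now 6.
Augment S→B→D→T: bottleneck 4, flow now 10.
No augmenting path remains; maximum flow = 10.
In the residual graph, reachable from S: {S}.
Min-cut edges: S→A (6), S→B (4); capacity 6 + 4 = 10.
Cut capacity 16 exceeds the max flow 10, so it is not minimum.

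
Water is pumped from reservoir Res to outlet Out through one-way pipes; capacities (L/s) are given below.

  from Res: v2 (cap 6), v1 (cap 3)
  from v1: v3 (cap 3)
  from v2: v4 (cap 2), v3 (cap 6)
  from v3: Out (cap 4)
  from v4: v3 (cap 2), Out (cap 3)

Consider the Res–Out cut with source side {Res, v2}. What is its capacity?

11

Edges leaving {Res, v2}: Res→v1 (3), v2→v3 (6), v2→v4 (2).
Cut capacity = 3 + 6 + 2 = 11.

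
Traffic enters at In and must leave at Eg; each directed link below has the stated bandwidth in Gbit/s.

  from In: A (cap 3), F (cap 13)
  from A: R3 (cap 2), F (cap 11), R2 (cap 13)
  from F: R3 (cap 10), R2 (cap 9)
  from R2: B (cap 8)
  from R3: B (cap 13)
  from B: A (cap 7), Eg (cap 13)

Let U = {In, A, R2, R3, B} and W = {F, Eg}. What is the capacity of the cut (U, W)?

37

Edges leaving {In, A, R2, R3, B}: In→F (13), A→F (11), B→Eg (13).
Cut capacity = 13 + 11 + 13 = 37.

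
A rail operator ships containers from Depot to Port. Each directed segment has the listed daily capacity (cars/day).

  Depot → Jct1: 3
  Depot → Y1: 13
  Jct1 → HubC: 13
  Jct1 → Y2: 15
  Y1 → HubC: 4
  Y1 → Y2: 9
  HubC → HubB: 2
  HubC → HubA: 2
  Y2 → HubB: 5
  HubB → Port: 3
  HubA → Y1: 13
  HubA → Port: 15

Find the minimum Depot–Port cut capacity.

Augment Depot→Jct1→HubC→HubB→Port: bottleneck 2, flow now 2.
Augment Depot→Jct1→HubC→HubA→Port: bottleneck 1, flow now 3.
Augment Depot→Y1→HubC→HubA→Port: bottleneck 1, flow now 4.
Augment Depot→Y1→Y2→HubB→Port: bottleneck 1, flow now 5.
No augmenting path remains; maximum flow = 5.
By max-flow min-cut, the minimum cut capacity equals the max flow.
In the residual graph, reachable from Depot: {Depot, Jct1, Y1, HubC, Y2, HubB}.
Min-cut edges: HubC→HubA (2), HubB→Port (3); capacity 2 + 3 = 5.

5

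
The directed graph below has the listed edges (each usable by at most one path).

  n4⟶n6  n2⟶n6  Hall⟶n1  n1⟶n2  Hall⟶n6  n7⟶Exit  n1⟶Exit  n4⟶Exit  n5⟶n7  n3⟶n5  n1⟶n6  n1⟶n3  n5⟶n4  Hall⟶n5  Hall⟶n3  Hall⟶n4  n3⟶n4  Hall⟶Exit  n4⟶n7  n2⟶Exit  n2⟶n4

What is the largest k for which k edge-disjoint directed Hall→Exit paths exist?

Assign every edge capacity 1; by Menger, the answer equals the max flow.
Path Hall→Exit (+1); total 1.
Path Hall→n1→Exit (+1); total 2.
Path Hall→n4→Exit (+1); total 3.
Path Hall→n5→n7→Exit (+1); total 4.
No residual Hall→Exit path; max flow = 4.
Certifying cut of size 4: {Hall→Exit, Hall→n1, n4→Exit, n7→Exit}.

4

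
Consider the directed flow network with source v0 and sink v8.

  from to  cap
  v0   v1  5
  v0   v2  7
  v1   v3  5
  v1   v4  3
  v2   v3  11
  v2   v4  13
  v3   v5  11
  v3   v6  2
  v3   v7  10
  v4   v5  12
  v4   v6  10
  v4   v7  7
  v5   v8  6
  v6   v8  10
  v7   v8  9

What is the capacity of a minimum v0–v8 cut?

12

Augment v0→v1→v3→v5→v8: bottleneck 5, flow now 5.
Augment v0→v2→v3→v5→v8: bottleneck 1, flow now 6.
Augment v0→v2→v3→v6→v8: bottleneck 2, flow now 8.
Augment v0→v2→v3→v7→v8: bottleneck 4, flow now 12.
No augmenting path remains; maximum flow = 12.
By max-flow min-cut, the minimum cut capacity equals the max flow.
In the residual graph, reachable from v0: {v0}.
Min-cut edges: v0→v1 (5), v0→v2 (7); capacity 5 + 7 = 12.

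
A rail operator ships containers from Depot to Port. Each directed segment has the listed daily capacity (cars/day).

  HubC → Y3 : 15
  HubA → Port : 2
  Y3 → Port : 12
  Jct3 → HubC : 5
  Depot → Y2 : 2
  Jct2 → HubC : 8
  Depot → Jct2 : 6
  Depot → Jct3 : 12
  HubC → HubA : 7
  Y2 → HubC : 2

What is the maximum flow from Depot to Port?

Augment Depot→Y2→HubC→Y3→Port: bottleneck 2, flow now 2.
Augment Depot→Jct3→HubC→Y3→Port: bottleneck 5, flow now 7.
Augment Depot→Jct2→HubC→Y3→Port: bottleneck 5, flow now 12.
Augment Depot→Jct2→HubC→HubA→Port: bottleneck 1, flow now 13.
No augmenting path remains; maximum flow = 13.
In the residual graph, reachable from Depot: {Depot, Jct3}.
Min-cut edges: Depot→Y2 (2), Depot→Jct2 (6), Jct3→HubC (5); capacity 2 + 6 + 5 = 13.
This cut is saturated, so no flow can exceed 13.

13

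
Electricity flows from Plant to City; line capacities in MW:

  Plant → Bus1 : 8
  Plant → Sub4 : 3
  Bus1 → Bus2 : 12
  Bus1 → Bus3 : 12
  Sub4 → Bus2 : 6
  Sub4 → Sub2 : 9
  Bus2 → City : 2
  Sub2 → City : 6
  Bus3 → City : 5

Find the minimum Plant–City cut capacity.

10

Augment Plant→Bus1→Bus2→City: bottleneck 2, flow now 2.
Augment Plant→Bus1→Bus3→City: bottleneck 5, flow now 7.
Augment Plant→Sub4→Sub2→City: bottleneck 3, flow now 10.
No augmenting path remains; maximum flow = 10.
By max-flow min-cut, the minimum cut capacity equals the max flow.
In the residual graph, reachable from Plant: {Plant, Bus1, Bus2, Bus3}.
Min-cut edges: Plant→Sub4 (3), Bus2→City (2), Bus3→City (5); capacity 3 + 2 + 5 = 10.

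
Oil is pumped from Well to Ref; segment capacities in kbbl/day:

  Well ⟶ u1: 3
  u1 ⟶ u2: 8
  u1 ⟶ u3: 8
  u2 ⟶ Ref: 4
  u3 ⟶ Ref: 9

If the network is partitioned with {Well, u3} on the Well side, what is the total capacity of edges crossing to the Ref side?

Edges leaving {Well, u3}: Well→u1 (3), u3→Ref (9).
Cut capacity = 3 + 9 = 12.

12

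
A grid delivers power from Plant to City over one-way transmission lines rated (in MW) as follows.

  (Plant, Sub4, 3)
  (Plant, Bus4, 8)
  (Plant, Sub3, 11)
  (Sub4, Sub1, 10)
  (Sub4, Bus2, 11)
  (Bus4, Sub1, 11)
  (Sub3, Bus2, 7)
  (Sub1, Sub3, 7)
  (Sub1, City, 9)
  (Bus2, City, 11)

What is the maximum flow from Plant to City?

18

Augment Plant→Sub4→Sub1→City: bottleneck 3, flow now 3.
Augment Plant→Bus4→Sub1→City: bottleneck 6, flow now 9.
Augment Plant→Sub3→Bus2→City: bottleneck 7, flow now 16.
Augment Plant→Bus4→Sub1→Sub4→Bus2→City: bottleneck 2, flow now 18. (uses reverse residual edge)
No augmenting path remains; maximum flow = 18.
In the residual graph, reachable from Plant: {Plant, Sub3}.
Min-cut edges: Plant→Sub4 (3), Plant→Bus4 (8), Sub3→Bus2 (7); capacity 3 + 8 + 7 = 18.
This cut is saturated, so no flow can exceed 18.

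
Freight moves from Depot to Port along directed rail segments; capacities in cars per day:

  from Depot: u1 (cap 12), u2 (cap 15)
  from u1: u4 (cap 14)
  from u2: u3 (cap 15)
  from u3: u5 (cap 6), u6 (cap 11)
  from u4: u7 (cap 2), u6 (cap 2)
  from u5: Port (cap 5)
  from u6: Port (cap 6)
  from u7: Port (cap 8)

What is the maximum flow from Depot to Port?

Augment Depot→u1→u4→u6→Port: bottleneck 2, flow now 2.
Augment Depot→u1→u4→u7→Port: bottleneck 2, flow now 4.
Augment Depot→u2→u3→u5→Port: bottleneck 5, flow now 9.
Augment Depot→u2→u3→u6→Port: bottleneck 4, flow now 13.
No augmenting path remains; maximum flow = 13.
In the residual graph, reachable from Depot: {Depot, u1, u2, u3, u4, u5, u6}.
Min-cut edges: u4→u7 (2), u5→Port (5), u6→Port (6); capacity 2 + 5 + 6 = 13.
This cut is saturated, so no flow can exceed 13.

13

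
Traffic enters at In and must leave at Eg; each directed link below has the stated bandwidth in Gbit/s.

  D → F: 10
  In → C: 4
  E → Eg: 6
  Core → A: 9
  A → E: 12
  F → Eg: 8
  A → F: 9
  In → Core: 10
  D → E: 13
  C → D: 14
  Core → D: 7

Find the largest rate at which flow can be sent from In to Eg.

14

Augment In→C→D→E→Eg: bottleneck 4, flow now 4.
Augment In→Core→A→E→Eg: bottleneck 2, flow now 6.
Augment In→Core→A→F→Eg: bottleneck 7, flow now 13.
Augment In→Core→D→F→Eg: bottleneck 1, flow now 14.
No augmenting path remains; maximum flow = 14.
In the residual graph, reachable from In: {In}.
Min-cut edges: In→C (4), In→Core (10); capacity 4 + 10 = 14.
This cut is saturated, so no flow can exceed 14.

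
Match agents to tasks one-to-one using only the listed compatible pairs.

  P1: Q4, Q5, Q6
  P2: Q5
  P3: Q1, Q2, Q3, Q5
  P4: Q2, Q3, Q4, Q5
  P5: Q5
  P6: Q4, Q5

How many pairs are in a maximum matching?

5

Unit-capacity flow: source→left, listed edges, right→sink; max matching = max flow.
Augmenting path P1→Q4 (+1); matched 1.
Augmenting path P2→Q5 (+1); matched 2.
Augmenting path P3→Q1 (+1); matched 3.
Augmenting path P4→Q2 (+1); matched 4.
Augmenting path P6→Q4→P1→Q6 (+1); matched 5.
No augmenting path remains; maximum matching = 5.
König certificate: {P1, P3, P4, P6, Q5} is a vertex cover of size 5 (every listed pair touches it), so no matching can be larger.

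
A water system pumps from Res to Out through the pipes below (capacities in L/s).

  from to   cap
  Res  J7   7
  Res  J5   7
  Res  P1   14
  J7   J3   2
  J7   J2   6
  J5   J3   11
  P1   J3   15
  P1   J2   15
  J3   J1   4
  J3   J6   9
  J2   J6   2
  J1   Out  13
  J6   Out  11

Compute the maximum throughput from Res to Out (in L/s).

15

Augment Res→J7→J3→J1→Out: bottleneck 2, flow now 2.
Augment Res→J7→J2→J6→Out: bottleneck 2, flow now 4.
Augment Res→J5→J3→J1→Out: bottleneck 2, flow now 6.
Augment Res→J5→J3→J6→Out: bottleneck 5, flow now 11.
Augment Res→P1→J3→J6→Out: bottleneck 4, flow now 15.
No augmenting path remains; maximum flow = 15.
In the residual graph, reachable from Res: {Res, J7, J5, P1, J3, J2}.
Min-cut edges: J3→J1 (4), J3→J6 (9), J2→J6 (2); capacity 4 + 9 + 2 = 15.
This cut is saturated, so no flow can exceed 15.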